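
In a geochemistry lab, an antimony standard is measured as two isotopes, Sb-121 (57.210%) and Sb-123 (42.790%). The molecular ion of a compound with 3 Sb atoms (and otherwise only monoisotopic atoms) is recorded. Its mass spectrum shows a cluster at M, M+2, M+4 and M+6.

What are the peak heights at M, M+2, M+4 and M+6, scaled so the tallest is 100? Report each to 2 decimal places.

44.57 : 100.00 : 74.79 : 18.65

Each Sb atom is independently Sb-121 (p = 0.57210) or Sb-123 (q = 0.42790); the cluster is the binomial expansion (p + q)^3.
P(M) = 0.57210^3 = 0.187247
P(M+2) = 3 × 0.57210^2 × 0.42790^1 = 0.420153
P(M+4) = 3 × 0.57210^1 × 0.42790^2 = 0.314252
P(M+6) = 0.42790^3 = 0.078348
The M+2 peak is largest (0.420153); scaling to 100 gives 44.57 : 100.00 : 74.79 : 18.65.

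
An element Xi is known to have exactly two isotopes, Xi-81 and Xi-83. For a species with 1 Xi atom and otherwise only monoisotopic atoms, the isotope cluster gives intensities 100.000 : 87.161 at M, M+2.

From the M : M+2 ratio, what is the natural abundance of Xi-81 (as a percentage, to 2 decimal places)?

53.43%

Write p for the Xi-81 fraction. I(M+2)/I(M) = [C(1,1)·p^0·(1−p)] / p^1 = 1·(1−p)/p = 87.161/100.000 = 0.8716
(1−p)/p = 0.8716/1 = 0.8716  ⇒  p = 1/(1 + 0.8716) = 0.5343
Xi-81: 53.43%, Xi-83: 46.57%.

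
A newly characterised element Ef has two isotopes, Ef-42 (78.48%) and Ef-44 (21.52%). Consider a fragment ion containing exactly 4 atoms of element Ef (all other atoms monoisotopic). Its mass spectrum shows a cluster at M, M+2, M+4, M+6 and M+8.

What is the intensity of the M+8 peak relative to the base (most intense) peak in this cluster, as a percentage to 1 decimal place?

Term probabilities: M 0.3793, M+2 0.4161, M+4 0.1711, M+6 0.0313, M+8 0.0021. Base peak = M+2.
P(M+2) = C(4,1) × 0.7848^3 × 0.2152^1 = 4 × 0.48336698 × 0.2152 = 0.416082 (base)
P(M+8) = C(4,4) × 0.7848^0 × 0.2152^4 = 1 × 1.0000 × 0.00214471 = 0.002145
Relative intensity = 0.002145 / 0.416082 × 100 = 0.5

0.5%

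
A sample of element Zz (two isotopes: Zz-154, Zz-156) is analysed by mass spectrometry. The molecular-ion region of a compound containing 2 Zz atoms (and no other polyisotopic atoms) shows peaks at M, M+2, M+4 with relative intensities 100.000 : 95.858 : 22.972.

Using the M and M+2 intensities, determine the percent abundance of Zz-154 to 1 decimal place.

67.6%

If p is the fraction of Zz that is Zz-154, then I(M+2)/I(M) = [C(2,1)·p^1·(1−p)] / p^2 = 2·(1−p)/p = 95.858/100.000 = 0.9586
(1−p)/p = 0.9586/2 = 0.4793  ⇒  p = 1/(1 + 0.4793) = 0.6760
Zz-154: 67.6%, Zz-156: 32.4%.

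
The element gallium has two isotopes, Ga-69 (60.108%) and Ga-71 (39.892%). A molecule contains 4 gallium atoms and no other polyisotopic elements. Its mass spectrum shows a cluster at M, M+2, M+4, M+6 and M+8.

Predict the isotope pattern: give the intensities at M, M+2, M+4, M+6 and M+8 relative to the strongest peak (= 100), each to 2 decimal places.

37.67 : 100.00 : 99.55 : 44.05 : 7.31

The 4 Ga atoms are independent, so intensities follow the terms of (0.60108 + 0.39892)^4.
P(M) = 0.60108^4 = 0.130536
P(M+2) = 4 × 0.60108^3 × 0.39892^1 = 0.346531
P(M+4) = 6 × 0.60108^2 × 0.39892^2 = 0.344975
P(M+6) = 4 × 0.60108^1 × 0.39892^3 = 0.152633
P(M+8) = 0.39892^4 = 0.025325
The M+2 peak is largest (0.346531); scaling to 100 gives 37.67 : 100.00 : 99.55 : 44.05 : 7.31.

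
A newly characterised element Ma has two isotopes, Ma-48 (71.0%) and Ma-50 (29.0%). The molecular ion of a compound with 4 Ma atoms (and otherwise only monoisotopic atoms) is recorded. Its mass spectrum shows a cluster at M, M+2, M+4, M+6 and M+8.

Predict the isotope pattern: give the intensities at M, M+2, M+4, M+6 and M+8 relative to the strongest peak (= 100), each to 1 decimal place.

Each Ma atom is independently Ma-48 (p = 0.710) or Ma-50 (q = 0.290); the cluster is the binomial expansion (p + q)^4.
P(M) = 0.710^4 = 0.254117
P(M+2) = 4 × 0.710^3 × 0.290^1 = 0.415177
P(M+4) = 6 × 0.710^2 × 0.290^2 = 0.254369
P(M+6) = 4 × 0.710^1 × 0.290^3 = 0.069265
P(M+8) = 0.290^4 = 0.007073
The M+2 peak is largest (0.415177); scaling to 100 gives 61.2 : 100.0 : 61.3 : 16.7 : 1.7.

61.2 : 100.0 : 61.3 : 16.7 : 1.7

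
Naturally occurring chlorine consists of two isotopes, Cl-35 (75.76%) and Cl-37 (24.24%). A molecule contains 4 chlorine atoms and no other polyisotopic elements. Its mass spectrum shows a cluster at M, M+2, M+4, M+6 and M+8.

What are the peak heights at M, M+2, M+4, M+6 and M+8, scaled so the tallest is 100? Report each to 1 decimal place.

The 4 Cl atoms are independent, so intensities follow the terms of (0.7576 + 0.2424)^4.
P(M) = 0.7576^4 = 0.329428
P(M+2) = 4 × 0.7576^3 × 0.2424^1 = 0.421612
P(M+4) = 6 × 0.7576^2 × 0.2424^2 = 0.202347
P(M+6) = 4 × 0.7576^1 × 0.2424^3 = 0.043162
P(M+8) = 0.2424^4 = 0.003452
The M+2 peak is largest (0.421612); scaling to 100 gives 78.1 : 100.0 : 48.0 : 10.2 : 0.8.

78.1 : 100.0 : 48.0 : 10.2 : 0.8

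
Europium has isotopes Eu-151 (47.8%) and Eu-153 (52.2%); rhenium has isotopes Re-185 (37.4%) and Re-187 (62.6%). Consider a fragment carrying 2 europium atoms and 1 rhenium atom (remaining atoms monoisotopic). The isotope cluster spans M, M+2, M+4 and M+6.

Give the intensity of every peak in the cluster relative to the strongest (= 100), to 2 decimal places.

20.63 : 79.57 : 100.00 : 41.17

Europium pattern (n=2): 0.228484 : 0.499032 : 0.272484
Rhenium pattern (n=1): 0.3740 : 0.6260
Convolve the two distributions (both contribute in 2-u steps):
  M: 0.228484×0.3740 = 0.085453
  M+2: 0.228484×0.6260 + 0.499032×0.3740 = 0.329669
  M+4: 0.499032×0.6260 + 0.272484×0.3740 = 0.414303
  M+6: 0.272484×0.6260 = 0.170575
Scale to base peak (0.414303) = 100: 20.63 : 79.57 : 100.00 : 41.17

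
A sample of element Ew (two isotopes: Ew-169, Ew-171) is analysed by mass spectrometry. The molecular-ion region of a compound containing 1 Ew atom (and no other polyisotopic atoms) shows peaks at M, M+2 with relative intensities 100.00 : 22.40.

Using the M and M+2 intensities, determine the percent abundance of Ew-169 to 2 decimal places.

81.70%

Let p = fractional abundance of Ew-169. I(M+2)/I(M) = [C(1,1)·p^0·(1−p)] / p^1 = 1·(1−p)/p = 22.40/100.00 = 0.2240
(1−p)/p = 0.2240/1 = 0.2240  ⇒  p = 1/(1 + 0.2240) = 0.8170
Ew-169: 81.70%, Ew-171: 18.30%.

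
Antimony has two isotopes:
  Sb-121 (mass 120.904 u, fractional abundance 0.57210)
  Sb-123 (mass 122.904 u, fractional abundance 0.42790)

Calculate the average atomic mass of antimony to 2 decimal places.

121.76 u

Weight each isotope mass by its fractional abundance: 0.57210 × 120.904 + 0.42790 × 122.904
= 69.1692 + 52.5906 = 121.7598 u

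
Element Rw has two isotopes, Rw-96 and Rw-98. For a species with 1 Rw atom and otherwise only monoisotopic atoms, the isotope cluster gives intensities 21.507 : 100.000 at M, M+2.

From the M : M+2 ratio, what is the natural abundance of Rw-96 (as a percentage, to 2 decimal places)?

17.70%

Write p for the Rw-96 fraction. I(M+2)/I(M) = [C(1,1)·p^0·(1−p)] / p^1 = 1·(1−p)/p = 100.000/21.507 = 4.6496
(1−p)/p = 4.6496/1 = 4.6496  ⇒  p = 1/(1 + 4.6496) = 0.1770
Rw-96: 17.70%, Rw-98: 82.30%.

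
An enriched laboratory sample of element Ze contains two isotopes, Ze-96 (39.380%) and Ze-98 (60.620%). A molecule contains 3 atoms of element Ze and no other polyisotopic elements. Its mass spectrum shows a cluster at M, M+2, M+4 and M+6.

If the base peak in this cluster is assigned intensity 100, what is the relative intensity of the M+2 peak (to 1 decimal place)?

Binomial terms of (0.39380 + 0.60620)^3: M 0.0611, M+2 0.2820, M+4 0.4341, M+6 0.2228 → M+4 is the base peak.
P(M+4) = C(3,2) × 0.39380^1 × 0.60620^2 = 3 × 0.3938 × 0.36747844 = 0.434139 (base)
P(M+2) = C(3,1) × 0.39380^2 × 0.60620^1 = 3 × 0.15507844 × 0.6062 = 0.282026
Relative intensity = 0.282026 / 0.434139 × 100 = 65.0

65.0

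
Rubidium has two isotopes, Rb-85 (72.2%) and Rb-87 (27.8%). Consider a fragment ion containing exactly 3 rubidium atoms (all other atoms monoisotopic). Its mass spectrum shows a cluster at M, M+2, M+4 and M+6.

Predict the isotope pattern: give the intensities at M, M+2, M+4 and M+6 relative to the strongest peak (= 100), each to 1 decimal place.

Expanding (0.722 + 0.278)^3:
P(M) = 0.722^3 = 0.376367
P(M+2) = 3 × 0.722^2 × 0.278^1 = 0.434751
P(M+4) = 3 × 0.722^1 × 0.278^2 = 0.167397
P(M+6) = 0.278^3 = 0.021485
The M+2 peak is largest (0.434751); scaling to 100 gives 86.6 : 100.0 : 38.5 : 4.9.

86.6 : 100.0 : 38.5 : 4.9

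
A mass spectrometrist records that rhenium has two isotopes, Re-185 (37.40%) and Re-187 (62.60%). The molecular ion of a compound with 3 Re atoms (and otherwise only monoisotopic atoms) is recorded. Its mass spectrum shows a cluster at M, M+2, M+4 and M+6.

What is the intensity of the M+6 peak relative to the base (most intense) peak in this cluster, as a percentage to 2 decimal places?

Term probabilities: M 0.0523, M+2 0.2627, M+4 0.4397, M+6 0.2453. Base peak = M+4.
P(M+4) = C(3,2) × 0.3740^1 × 0.6260^2 = 3 × 0.3740 × 0.391876 = 0.439685 (base)
P(M+6) = C(3,3) × 0.3740^0 × 0.6260^3 = 1 × 1.0000 × 0.24531438 = 0.245314
Relative intensity = 0.245314 / 0.439685 × 100 = 55.79

55.79%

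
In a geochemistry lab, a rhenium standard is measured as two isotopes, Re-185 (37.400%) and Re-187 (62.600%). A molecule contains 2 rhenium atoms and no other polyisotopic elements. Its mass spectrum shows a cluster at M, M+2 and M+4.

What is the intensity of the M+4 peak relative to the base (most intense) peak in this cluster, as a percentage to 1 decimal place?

83.7%

Term probabilities: M 0.1399, M+2 0.4682, M+4 0.3919. Base peak = M+2.
P(M+2) = C(2,1) × 0.37400^1 × 0.62600^1 = 2 × 0.3740 × 0.6260 = 0.468248 (base)
P(M+4) = C(2,2) × 0.37400^0 × 0.62600^2 = 1 × 1.0000 × 0.391876 = 0.391876
Relative intensity = 0.391876 / 0.468248 × 100 = 83.7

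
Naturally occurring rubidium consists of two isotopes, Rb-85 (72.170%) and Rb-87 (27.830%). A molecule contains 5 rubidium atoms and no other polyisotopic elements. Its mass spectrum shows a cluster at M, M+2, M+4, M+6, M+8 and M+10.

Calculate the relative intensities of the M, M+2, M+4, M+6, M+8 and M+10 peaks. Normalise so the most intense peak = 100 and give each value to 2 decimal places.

Expanding (0.72170 + 0.27830)^5:
P(M) = 0.72170^5 = 0.195787
P(M+2) = 5 × 0.72170^4 × 0.27830^1 = 0.377494
P(M+4) = 10 × 0.72170^3 × 0.27830^2 = 0.291136
P(M+6) = 10 × 0.72170^2 × 0.27830^3 = 0.112267
P(M+8) = 5 × 0.72170^1 × 0.27830^4 = 0.021646
P(M+10) = 0.27830^5 = 0.001669
The M+2 peak is largest (0.377494); scaling to 100 gives 51.86 : 100.00 : 77.12 : 29.74 : 5.73 : 0.44.

51.86 : 100.00 : 77.12 : 29.74 : 5.73 : 0.44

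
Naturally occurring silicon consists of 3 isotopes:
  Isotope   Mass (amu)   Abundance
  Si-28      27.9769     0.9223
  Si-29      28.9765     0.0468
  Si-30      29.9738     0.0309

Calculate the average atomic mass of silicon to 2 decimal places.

28.09 amu

Ar = Σ fᵢ·mᵢ = 0.9223 × 27.9769 + 0.0468 × 28.9765 + 0.0309 × 29.9738
= 25.80309 + 1.35610 + 0.92619 = 28.08538 amu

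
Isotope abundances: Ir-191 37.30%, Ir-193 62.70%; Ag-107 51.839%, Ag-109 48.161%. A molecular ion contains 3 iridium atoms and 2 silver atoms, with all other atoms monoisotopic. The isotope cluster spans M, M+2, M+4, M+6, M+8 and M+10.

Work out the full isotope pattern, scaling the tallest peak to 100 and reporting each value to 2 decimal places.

Iridium pattern (n=3): 0.05189512 : 0.26170165 : 0.43991135 : 0.24649188
Silver pattern (n=2): 0.26872819 : 0.49932362 : 0.23194819
Convolve the two distributions (both contribute in 2-u steps):
  M: 0.05189512×0.26872819 = 0.013946
  M+2: 0.05189512×0.49932362 + 0.26170165×0.26872819 = 0.096239
  M+4: 0.05189512×0.23194819 + 0.26170165×0.49932362 + 0.43991135×0.26872819 = 0.260927
  M+6: 0.26170165×0.23194819 + 0.43991135×0.49932362 + 0.24649188×0.26872819 = 0.346599
  M+8: 0.43991135×0.23194819 + 0.24649188×0.49932362 = 0.225116
  M+10: 0.24649188×0.23194819 = 0.057173
Scale to base peak (0.346599) = 100: 4.02 : 27.77 : 75.28 : 100.00 : 64.95 : 16.50

4.02 : 27.77 : 75.28 : 100.00 : 64.95 : 16.50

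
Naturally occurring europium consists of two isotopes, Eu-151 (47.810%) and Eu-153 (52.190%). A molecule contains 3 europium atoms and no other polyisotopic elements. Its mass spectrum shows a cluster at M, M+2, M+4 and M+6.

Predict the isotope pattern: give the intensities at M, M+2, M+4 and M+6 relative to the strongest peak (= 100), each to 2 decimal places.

Expanding (0.47810 + 0.52190)^3:
P(M) = 0.47810^3 = 0.109284
P(M+2) = 3 × 0.47810^2 × 0.52190^1 = 0.357887
P(M+4) = 3 × 0.47810^1 × 0.52190^2 = 0.390674
P(M+6) = 0.52190^3 = 0.142155
The M+4 peak is largest (0.390674); scaling to 100 gives 27.97 : 91.61 : 100.00 : 36.39.

27.97 : 91.61 : 100.00 : 36.39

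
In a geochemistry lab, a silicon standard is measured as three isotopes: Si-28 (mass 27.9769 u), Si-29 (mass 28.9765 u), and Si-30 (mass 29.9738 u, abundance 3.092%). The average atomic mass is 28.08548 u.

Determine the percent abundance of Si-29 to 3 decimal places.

The remaining 96.908% is split between Si-28 (fraction x) and Si-29 (fraction 0.96908 − x).
Substituting: 27.9769x + 28.9765(0.96908 − x) = 27.158690104
(27.9769 − 28.9765)x = -0.921856516  ⇒  x = 0.92223, y = 0.04685
Si-28: 92.223%, Si-29: 4.685%.

4.685%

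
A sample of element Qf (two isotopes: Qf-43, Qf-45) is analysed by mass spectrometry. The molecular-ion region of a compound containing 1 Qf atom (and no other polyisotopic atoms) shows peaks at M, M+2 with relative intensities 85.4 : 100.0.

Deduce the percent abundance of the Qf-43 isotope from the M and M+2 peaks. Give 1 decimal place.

Write p for the Qf-43 fraction. I(M+2)/I(M) = [C(1,1)·p^0·(1−p)] / p^1 = 1·(1−p)/p = 100.0/85.4 = 1.1710
(1−p)/p = 1.1710/1 = 1.1710  ⇒  p = 1/(1 + 1.1710) = 0.4606
Qf-43: 46.1%, Qf-45: 53.9%.

46.1%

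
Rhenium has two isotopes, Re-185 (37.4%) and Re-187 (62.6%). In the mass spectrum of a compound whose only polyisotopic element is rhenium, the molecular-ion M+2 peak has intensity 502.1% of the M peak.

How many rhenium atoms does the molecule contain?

For n independent Re atoms, I(M+2)/I(M) = n · (abundance Re-187) / (abundance Re-185) = n · 0.626/0.374.
n = 5.021 × 0.374/0.626 = 3.00 ≈ 3

3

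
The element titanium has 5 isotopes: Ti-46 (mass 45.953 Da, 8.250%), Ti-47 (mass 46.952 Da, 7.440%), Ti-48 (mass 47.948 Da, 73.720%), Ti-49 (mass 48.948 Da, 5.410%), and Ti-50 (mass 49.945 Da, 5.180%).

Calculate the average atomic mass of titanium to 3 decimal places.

47.867 Da

Ar = Σ fᵢ·mᵢ = 0.08250 × 45.953 + 0.07440 × 46.952 + 0.73720 × 47.948 + 0.05410 × 48.948 + 0.05180 × 49.945
= 3.7911 + 3.4932 + 35.3473 + 2.6481 + 2.5872 = 47.8669 Da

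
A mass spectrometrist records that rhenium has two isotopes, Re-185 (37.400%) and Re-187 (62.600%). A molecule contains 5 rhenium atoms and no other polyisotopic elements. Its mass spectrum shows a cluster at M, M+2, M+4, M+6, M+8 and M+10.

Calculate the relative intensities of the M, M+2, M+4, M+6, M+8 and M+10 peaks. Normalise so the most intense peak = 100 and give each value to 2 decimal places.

2.13 : 17.85 : 59.74 : 100.00 : 83.69 : 28.02

Expanding (0.37400 + 0.62600)^5:
P(M) = 0.37400^5 = 0.007317
P(M+2) = 5 × 0.37400^4 × 0.62600^1 = 0.061239
P(M+4) = 10 × 0.37400^3 × 0.62600^2 = 0.205005
P(M+6) = 10 × 0.37400^2 × 0.62600^3 = 0.343136
P(M+8) = 5 × 0.37400^1 × 0.62600^4 = 0.287170
P(M+10) = 0.62600^5 = 0.096133
The M+6 peak is largest (0.343136); scaling to 100 gives 2.13 : 17.85 : 59.74 : 100.00 : 83.69 : 28.02.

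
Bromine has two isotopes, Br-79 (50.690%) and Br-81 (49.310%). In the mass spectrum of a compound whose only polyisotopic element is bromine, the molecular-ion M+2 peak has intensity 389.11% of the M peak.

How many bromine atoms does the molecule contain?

For n independent Br atoms, I(M+2)/I(M) = n · (abundance Br-81) / (abundance Br-79) = n · 0.49310/0.50690.
n = 3.8911 × 0.50690/0.49310 = 4.00 ≈ 4

4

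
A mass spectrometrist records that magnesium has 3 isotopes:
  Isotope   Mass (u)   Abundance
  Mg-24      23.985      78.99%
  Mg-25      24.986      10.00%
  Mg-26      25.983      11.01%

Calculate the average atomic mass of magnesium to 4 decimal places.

24.3051 u

Weight each isotope mass by its fractional abundance: 0.7899 × 23.985 + 0.1000 × 24.986 + 0.1101 × 25.983
= 18.94575 + 2.49860 + 2.86073 = 24.30508 u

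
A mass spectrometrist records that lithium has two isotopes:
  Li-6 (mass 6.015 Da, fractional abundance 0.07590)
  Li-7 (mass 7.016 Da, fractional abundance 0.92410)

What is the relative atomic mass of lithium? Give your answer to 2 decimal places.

Ar = Σ fᵢ·mᵢ = 0.07590 × 6.015 + 0.92410 × 7.016
= 0.4565 + 6.4835 = 6.9400 Da

6.94 Da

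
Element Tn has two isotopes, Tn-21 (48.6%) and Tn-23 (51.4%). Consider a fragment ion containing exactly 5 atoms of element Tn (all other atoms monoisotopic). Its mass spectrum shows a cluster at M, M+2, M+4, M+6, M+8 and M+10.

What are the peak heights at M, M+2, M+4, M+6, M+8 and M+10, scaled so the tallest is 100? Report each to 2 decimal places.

Each Tn atom is independently Tn-21 (p = 0.486) or Tn-23 (q = 0.514); the cluster is the binomial expansion (p + q)^5.
P(M) = 0.486^5 = 0.027113
P(M+2) = 5 × 0.486^4 × 0.514^1 = 0.143377
P(M+4) = 10 × 0.486^3 × 0.514^2 = 0.303274
P(M+6) = 10 × 0.486^2 × 0.514^3 = 0.320746
P(M+8) = 5 × 0.486^1 × 0.514^4 = 0.169613
P(M+10) = 0.514^5 = 0.035877
The M+6 peak is largest (0.320746); scaling to 100 gives 8.45 : 44.70 : 94.55 : 100.00 : 52.88 : 11.19.

8.45 : 44.70 : 94.55 : 100.00 : 52.88 : 11.19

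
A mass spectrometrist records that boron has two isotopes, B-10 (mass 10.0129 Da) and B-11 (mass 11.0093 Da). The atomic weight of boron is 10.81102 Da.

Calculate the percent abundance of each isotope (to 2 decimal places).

B-10: 19.90%, B-11: 80.10%

With x = fraction of B-10 (so B-11 is 1 − x):
10.0129·x + 11.0093·(1 − x) = 10.81102
(10.0129 − 11.0093)·x = 10.81102 − 11.0093
x = -0.19828 / -0.9964 = 0.19900 → 19.90% B-10, 80.10% B-11.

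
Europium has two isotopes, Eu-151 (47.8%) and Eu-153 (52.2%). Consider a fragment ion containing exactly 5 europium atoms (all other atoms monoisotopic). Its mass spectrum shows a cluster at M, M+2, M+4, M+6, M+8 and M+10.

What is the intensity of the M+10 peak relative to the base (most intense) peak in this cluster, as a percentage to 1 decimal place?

Term probabilities: M 0.0250, M+2 0.1363, M+4 0.2976, M+6 0.3250, M+8 0.1775, M+10 0.0388. Base peak = M+6.
P(M+6) = C(5,3) × 0.478^2 × 0.522^3 = 10 × 0.228484 × 0.14223665 = 0.324988 (base)
P(M+10) = C(5,5) × 0.478^0 × 0.522^5 = 1 × 1.0000 × 0.03875721 = 0.038757
Relative intensity = 0.038757 / 0.324988 × 100 = 11.9

11.9%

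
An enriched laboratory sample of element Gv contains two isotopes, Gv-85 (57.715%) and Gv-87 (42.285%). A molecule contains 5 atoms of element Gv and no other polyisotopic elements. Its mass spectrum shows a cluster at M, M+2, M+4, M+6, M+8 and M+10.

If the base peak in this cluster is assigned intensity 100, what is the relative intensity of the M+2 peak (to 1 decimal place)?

Term probabilities: M 0.0640, M+2 0.2346, M+4 0.3437, M+6 0.2518, M+8 0.0923, M+10 0.0135. Base peak = M+4.
P(M+4) = C(5,2) × 0.57715^3 × 0.42285^2 = 10 × 0.19224989 × 0.17880212 = 0.343747 (base)
P(M+2) = C(5,1) × 0.57715^4 × 0.42285^1 = 5 × 0.11095702 × 0.42285 = 0.234591
Relative intensity = 0.234591 / 0.343747 × 100 = 68.2

68.2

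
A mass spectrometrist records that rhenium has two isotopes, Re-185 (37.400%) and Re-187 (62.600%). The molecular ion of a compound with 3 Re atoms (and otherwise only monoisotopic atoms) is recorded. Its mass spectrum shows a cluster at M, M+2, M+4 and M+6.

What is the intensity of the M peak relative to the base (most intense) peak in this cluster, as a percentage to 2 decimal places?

11.90%

Term probabilities: M 0.0523, M+2 0.2627, M+4 0.4397, M+6 0.2453. Base peak = M+4.
P(M+4) = C(3,2) × 0.37400^1 × 0.62600^2 = 3 × 0.3740 × 0.391876 = 0.439685 (base)
P(M) = C(3,0) × 0.37400^3 × 0.62600^0 = 1 × 0.05231362 × 1.0000 = 0.052314
Relative intensity = 0.052314 / 0.439685 × 100 = 11.90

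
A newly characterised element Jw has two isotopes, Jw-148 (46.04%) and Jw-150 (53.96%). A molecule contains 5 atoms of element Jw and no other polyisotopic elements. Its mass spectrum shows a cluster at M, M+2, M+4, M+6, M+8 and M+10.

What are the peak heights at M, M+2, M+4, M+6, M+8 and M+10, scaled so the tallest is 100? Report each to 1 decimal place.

6.2 : 36.4 : 85.3 : 100.0 : 58.6 : 13.7

Expanding (0.4604 + 0.5396)^5:
P(M) = 0.4604^5 = 0.020686
P(M+2) = 5 × 0.4604^4 × 0.5396^1 = 0.121222
P(M+4) = 10 × 0.4604^3 × 0.5396^2 = 0.284151
P(M+6) = 10 × 0.4604^2 × 0.5396^3 = 0.333032
P(M+8) = 5 × 0.4604^1 × 0.5396^4 = 0.195161
P(M+10) = 0.5396^5 = 0.045747
The M+6 peak is largest (0.333032); scaling to 100 gives 6.2 : 36.4 : 85.3 : 100.0 : 58.6 : 13.7.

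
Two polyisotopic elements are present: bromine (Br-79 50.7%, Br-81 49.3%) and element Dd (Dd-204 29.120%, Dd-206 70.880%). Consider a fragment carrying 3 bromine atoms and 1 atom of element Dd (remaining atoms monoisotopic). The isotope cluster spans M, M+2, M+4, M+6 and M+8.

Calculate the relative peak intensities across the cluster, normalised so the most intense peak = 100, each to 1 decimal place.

Bromine pattern (n=3): 0.13032384 : 0.38017547 : 0.36967753 : 0.11982316
Element Dd pattern (n=1): 0.2912 : 0.7088
Convolve the two distributions (both contribute in 2-u steps):
  M: 0.13032384×0.2912 = 0.037950
  M+2: 0.13032384×0.7088 + 0.38017547×0.2912 = 0.203081
  M+4: 0.38017547×0.7088 + 0.36967753×0.2912 = 0.377118
  M+6: 0.36967753×0.7088 + 0.11982316×0.2912 = 0.296920
  M+8: 0.11982316×0.7088 = 0.084931
Scale to base peak (0.377118) = 100: 10.1 : 53.9 : 100.0 : 78.7 : 22.5

10.1 : 53.9 : 100.0 : 78.7 : 22.5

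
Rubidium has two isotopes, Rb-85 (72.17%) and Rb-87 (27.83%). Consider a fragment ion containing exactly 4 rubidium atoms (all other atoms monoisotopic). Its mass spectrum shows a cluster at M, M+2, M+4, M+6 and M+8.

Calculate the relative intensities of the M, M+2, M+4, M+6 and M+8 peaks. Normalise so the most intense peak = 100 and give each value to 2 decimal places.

64.83 : 100.00 : 57.84 : 14.87 : 1.43

The 4 Rb atoms are independent, so intensities follow the terms of (0.7217 + 0.2783)^4.
P(M) = 0.7217^4 = 0.271286
P(M+2) = 4 × 0.7217^3 × 0.2783^1 = 0.418450
P(M+4) = 6 × 0.7217^2 × 0.2783^2 = 0.242042
P(M+6) = 4 × 0.7217^1 × 0.2783^3 = 0.062224
P(M+8) = 0.2783^4 = 0.005999
The M+2 peak is largest (0.418450); scaling to 100 gives 64.83 : 100.00 : 57.84 : 14.87 : 1.43.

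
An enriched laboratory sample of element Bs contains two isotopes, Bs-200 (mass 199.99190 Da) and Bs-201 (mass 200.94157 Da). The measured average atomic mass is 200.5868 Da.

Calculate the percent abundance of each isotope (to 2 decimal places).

With x = fraction of Bs-200 (so Bs-201 is 1 − x):
199.99190·x + 200.94157·(1 − x) = 200.5868
(199.99190 − 200.94157)·x = 200.5868 − 200.94157
x = -0.35477 / -0.94967 = 0.37357 → 37.36% Bs-200, 62.64% Bs-201.

Bs-200: 37.36%, Bs-201: 62.64%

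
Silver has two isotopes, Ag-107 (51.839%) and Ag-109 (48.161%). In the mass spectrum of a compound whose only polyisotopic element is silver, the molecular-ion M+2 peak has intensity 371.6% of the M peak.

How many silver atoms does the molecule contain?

4

The M+2/M ratio from n Ag atoms is n · q/p = n · 0.48161/0.51839.
n = 3.716 × 0.51839/0.48161 = 4.00 ≈ 4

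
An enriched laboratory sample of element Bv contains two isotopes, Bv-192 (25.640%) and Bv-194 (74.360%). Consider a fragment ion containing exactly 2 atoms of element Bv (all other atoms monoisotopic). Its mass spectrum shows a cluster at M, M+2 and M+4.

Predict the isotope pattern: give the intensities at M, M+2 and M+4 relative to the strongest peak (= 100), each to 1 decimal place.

11.9 : 69.0 : 100.0

Each Bv atom is independently Bv-192 (p = 0.25640) or Bv-194 (q = 0.74360); the cluster is the binomial expansion (p + q)^2.
P(M) = 0.25640^2 = 0.065741
P(M+2) = 2 × 0.25640^1 × 0.74360^1 = 0.381318
P(M+4) = 0.74360^2 = 0.552941
The M+4 peak is largest (0.552941); scaling to 100 gives 11.9 : 69.0 : 100.0.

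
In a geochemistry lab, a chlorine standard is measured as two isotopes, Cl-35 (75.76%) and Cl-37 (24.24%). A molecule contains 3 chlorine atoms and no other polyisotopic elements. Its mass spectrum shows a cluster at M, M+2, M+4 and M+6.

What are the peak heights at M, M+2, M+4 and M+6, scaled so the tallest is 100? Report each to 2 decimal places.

The 3 Cl atoms are independent, so intensities follow the terms of (0.7576 + 0.2424)^3.
P(M) = 0.7576^3 = 0.434830
P(M+2) = 3 × 0.7576^2 × 0.2424^1 = 0.417382
P(M+4) = 3 × 0.7576^1 × 0.2424^2 = 0.133545
P(M+6) = 0.2424^3 = 0.014243
The M peak is largest (0.434830); scaling to 100 gives 100.00 : 95.99 : 30.71 : 3.28.

100.00 : 95.99 : 30.71 : 3.28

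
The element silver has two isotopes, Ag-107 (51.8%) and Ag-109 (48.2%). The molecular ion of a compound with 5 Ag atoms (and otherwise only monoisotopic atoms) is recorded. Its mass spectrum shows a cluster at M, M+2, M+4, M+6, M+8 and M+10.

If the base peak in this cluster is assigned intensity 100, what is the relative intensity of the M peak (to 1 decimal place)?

11.5

(0.518 + 0.482)^5 gives M 0.0373, M+2 0.1735, M+4 0.3229, M+6 0.3005, M+8 0.1398, M+10 0.0260; the largest is M+4.
P(M+4) = C(5,2) × 0.518^3 × 0.482^2 = 10 × 0.13899183 × 0.232324 = 0.322911 (base)
P(M) = C(5,0) × 0.518^5 × 0.482^0 = 1 × 0.03729484 × 1.0000 = 0.037295
Relative intensity = 0.037295 / 0.322911 × 100 = 11.5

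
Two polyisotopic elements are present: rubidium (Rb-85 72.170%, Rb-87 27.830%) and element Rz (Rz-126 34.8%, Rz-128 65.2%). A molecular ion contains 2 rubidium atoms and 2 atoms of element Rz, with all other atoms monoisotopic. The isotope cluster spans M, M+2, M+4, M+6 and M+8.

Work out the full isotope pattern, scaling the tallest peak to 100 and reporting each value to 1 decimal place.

15.3 : 69.0 : 100.0 : 49.8 : 8.0

Rubidium pattern (n=2): 0.52085089 : 0.40169822 : 0.07745089
Element Rz pattern (n=2): 0.121104 : 0.453792 : 0.425104
Convolve the two distributions (both contribute in 2-u steps):
  M: 0.52085089×0.121104 = 0.063077
  M+2: 0.52085089×0.453792 + 0.40169822×0.121104 = 0.285005
  M+4: 0.52085089×0.425104 + 0.40169822×0.453792 + 0.07745089×0.121104 = 0.413083
  M+6: 0.40169822×0.425104 + 0.07745089×0.453792 = 0.205910
  M+8: 0.07745089×0.425104 = 0.032925
Scale to base peak (0.413083) = 100: 15.3 : 69.0 : 100.0 : 49.8 : 8.0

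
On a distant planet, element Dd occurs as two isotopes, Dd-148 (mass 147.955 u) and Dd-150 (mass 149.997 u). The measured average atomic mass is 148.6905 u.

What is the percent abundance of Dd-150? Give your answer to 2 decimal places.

36.02%

With x = fraction of Dd-148 (so Dd-150 is 1 − x):
147.955·x + 149.997·(1 − x) = 148.6905
(147.955 − 149.997)·x = 148.6905 − 149.997
x = -1.3065 / -2.042 = 0.63981 → 63.98% Dd-148, 36.02% Dd-150.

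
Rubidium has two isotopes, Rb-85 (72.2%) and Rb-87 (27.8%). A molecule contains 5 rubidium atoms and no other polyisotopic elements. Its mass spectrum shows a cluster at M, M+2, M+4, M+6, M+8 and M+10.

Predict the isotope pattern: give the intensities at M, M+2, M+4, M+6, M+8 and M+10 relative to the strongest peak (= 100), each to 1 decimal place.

51.9 : 100.0 : 77.0 : 29.7 : 5.7 : 0.4

Expanding (0.722 + 0.278)^5:
P(M) = 0.722^5 = 0.196194
P(M+2) = 5 × 0.722^4 × 0.278^1 = 0.377714
P(M+4) = 10 × 0.722^3 × 0.278^2 = 0.290872
P(M+6) = 10 × 0.722^2 × 0.278^3 = 0.111998
P(M+8) = 5 × 0.722^1 × 0.278^4 = 0.021562
P(M+10) = 0.278^5 = 0.001660
The M+2 peak is largest (0.377714); scaling to 100 gives 51.9 : 100.0 : 77.0 : 29.7 : 5.7 : 0.4.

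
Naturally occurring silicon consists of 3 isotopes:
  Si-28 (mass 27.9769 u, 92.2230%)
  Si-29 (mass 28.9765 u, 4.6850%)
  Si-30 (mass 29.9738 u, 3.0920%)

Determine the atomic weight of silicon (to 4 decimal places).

28.0855 u

Ar = Σ fᵢ·mᵢ = 0.922230 × 27.9769 + 0.046850 × 28.9765 + 0.030920 × 29.9738
= 25.80114 + 1.35755 + 0.92679 = 28.08548 u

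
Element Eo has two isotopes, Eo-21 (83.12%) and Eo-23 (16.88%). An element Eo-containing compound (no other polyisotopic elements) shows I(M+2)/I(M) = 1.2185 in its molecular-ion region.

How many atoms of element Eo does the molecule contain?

6

The M+2/M ratio from n Eo atoms is n · q/p = n · 0.1688/0.8312.
n = 1.2185 × 0.8312/0.1688 = 6.00 ≈ 6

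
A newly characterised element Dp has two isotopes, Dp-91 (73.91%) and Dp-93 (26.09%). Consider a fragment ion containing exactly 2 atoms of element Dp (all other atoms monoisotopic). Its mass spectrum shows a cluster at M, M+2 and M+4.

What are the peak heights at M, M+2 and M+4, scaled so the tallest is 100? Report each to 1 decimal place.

The 2 Dp atoms are independent, so intensities follow the terms of (0.7391 + 0.2609)^2.
P(M) = 0.7391^2 = 0.546269
P(M+2) = 2 × 0.7391^1 × 0.2609^1 = 0.385662
P(M+4) = 0.2609^2 = 0.068069
The M peak is largest (0.546269); scaling to 100 gives 100.0 : 70.6 : 12.5.

100.0 : 70.6 : 12.5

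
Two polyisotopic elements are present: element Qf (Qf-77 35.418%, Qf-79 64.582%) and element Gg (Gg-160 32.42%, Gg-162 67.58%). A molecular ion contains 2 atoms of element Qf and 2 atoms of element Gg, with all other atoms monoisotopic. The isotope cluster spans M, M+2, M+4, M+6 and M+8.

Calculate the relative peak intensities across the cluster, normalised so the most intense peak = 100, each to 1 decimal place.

3.4 : 26.3 : 77.0 : 100.0 : 48.6

Element Qf pattern (n=2): 0.12544347 : 0.45747306 : 0.41708347
Element Gg pattern (n=2): 0.10510564 : 0.43818872 : 0.45670564
Convolve the two distributions (both contribute in 2-u steps):
  M: 0.12544347×0.10510564 = 0.013185
  M+2: 0.12544347×0.43818872 + 0.45747306×0.10510564 = 0.103051
  M+4: 0.12544347×0.45670564 + 0.45747306×0.43818872 + 0.41708347×0.10510564 = 0.301588
  M+6: 0.45747306×0.45670564 + 0.41708347×0.43818872 = 0.391692
  M+8: 0.41708347×0.45670564 = 0.190484
Scale to base peak (0.391692) = 100: 3.4 : 26.3 : 77.0 : 100.0 : 48.6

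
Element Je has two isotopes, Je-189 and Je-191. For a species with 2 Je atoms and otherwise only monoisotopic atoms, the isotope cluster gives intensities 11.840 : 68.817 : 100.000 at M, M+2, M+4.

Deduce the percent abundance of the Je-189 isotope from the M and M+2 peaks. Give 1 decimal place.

Let p = fractional abundance of Je-189. I(M+2)/I(M) = [C(2,1)·p^1·(1−p)] / p^2 = 2·(1−p)/p = 68.817/11.840 = 5.8122
(1−p)/p = 5.8122/2 = 2.9061  ⇒  p = 1/(1 + 2.9061) = 0.2560
Je-189: 25.6%, Je-191: 74.4%.

25.6%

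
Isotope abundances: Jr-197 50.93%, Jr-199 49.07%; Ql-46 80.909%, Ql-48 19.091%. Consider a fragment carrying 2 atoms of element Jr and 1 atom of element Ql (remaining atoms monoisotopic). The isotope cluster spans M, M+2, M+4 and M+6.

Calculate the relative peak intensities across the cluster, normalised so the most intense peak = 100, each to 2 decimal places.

46.23 : 100.00 : 63.94 : 10.13

Element Jr pattern (n=2): 0.25938649 : 0.49982702 : 0.24078649
Element Ql pattern (n=1): 0.80909 : 0.19091
Convolve the two distributions (both contribute in 2-u steps):
  M: 0.25938649×0.80909 = 0.209867
  M+2: 0.25938649×0.19091 + 0.49982702×0.80909 = 0.453925
  M+4: 0.49982702×0.19091 + 0.24078649×0.80909 = 0.290240
  M+6: 0.24078649×0.19091 = 0.045969
Scale to base peak (0.453925) = 100: 46.23 : 100.00 : 63.94 : 10.13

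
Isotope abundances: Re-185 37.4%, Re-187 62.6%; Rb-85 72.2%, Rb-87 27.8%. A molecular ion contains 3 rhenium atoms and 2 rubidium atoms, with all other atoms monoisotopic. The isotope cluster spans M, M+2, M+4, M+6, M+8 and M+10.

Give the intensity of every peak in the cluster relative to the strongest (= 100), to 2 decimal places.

Rhenium pattern (n=3): 0.05231362 : 0.26268713 : 0.43968487 : 0.24531438
Rubidium pattern (n=2): 0.521284 : 0.401432 : 0.077284
Convolve the two distributions (both contribute in 2-u steps):
  M: 0.05231362×0.521284 = 0.027270
  M+2: 0.05231362×0.401432 + 0.26268713×0.521284 = 0.157935
  M+4: 0.05231362×0.077284 + 0.26268713×0.401432 + 0.43968487×0.521284 = 0.338695
  M+6: 0.26268713×0.077284 + 0.43968487×0.401432 + 0.24531438×0.521284 = 0.324684
  M+8: 0.43968487×0.077284 + 0.24531438×0.401432 = 0.132458
  M+10: 0.24531438×0.077284 = 0.018959
Scale to base peak (0.338695) = 100: 8.05 : 46.63 : 100.00 : 95.86 : 39.11 : 5.60

8.05 : 46.63 : 100.00 : 95.86 : 39.11 : 5.60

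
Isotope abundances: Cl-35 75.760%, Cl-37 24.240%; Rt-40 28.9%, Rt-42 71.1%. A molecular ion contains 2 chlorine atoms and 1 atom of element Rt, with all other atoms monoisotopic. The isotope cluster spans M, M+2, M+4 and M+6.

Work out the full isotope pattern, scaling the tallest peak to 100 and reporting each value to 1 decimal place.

32.3 : 100.0 : 54.1 : 8.1

Chlorine pattern (n=2): 0.57395776 : 0.36728448 : 0.05875776
Element Rt pattern (n=1): 0.2890 : 0.7110
Convolve the two distributions (both contribute in 2-u steps):
  M: 0.57395776×0.2890 = 0.165874
  M+2: 0.57395776×0.7110 + 0.36728448×0.2890 = 0.514229
  M+4: 0.36728448×0.7110 + 0.05875776×0.2890 = 0.278120
  M+6: 0.05875776×0.7110 = 0.041777
Scale to base peak (0.514229) = 100: 32.3 : 100.0 : 54.1 : 8.1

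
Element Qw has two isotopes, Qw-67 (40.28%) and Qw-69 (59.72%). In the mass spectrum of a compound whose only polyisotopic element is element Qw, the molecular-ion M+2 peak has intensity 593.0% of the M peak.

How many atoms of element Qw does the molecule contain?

With n Qw atoms, P(M+2)/P(M) = C(n,1)·p^(n−1)q / p^n = n·q/p = n · 0.5972/0.4028.
n = 5.930 × 0.4028/0.5972 = 4.00 ≈ 4

4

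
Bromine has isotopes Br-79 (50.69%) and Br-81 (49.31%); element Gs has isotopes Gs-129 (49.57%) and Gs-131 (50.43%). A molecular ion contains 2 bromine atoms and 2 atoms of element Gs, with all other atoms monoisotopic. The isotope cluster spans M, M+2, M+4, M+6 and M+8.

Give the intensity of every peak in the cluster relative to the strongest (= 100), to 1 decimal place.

Bromine pattern (n=2): 0.25694761 : 0.49990478 : 0.24314761
Element Gs pattern (n=2): 0.24571849 : 0.49996302 : 0.25431849
Convolve the two distributions (both contribute in 2-u steps):
  M: 0.25694761×0.24571849 = 0.063137
  M+2: 0.25694761×0.49996302 + 0.49990478×0.24571849 = 0.251300
  M+4: 0.25694761×0.25431849 + 0.49990478×0.49996302 + 0.24314761×0.24571849 = 0.375026
  M+6: 0.49990478×0.25431849 + 0.24314761×0.49996302 = 0.248700
  M+8: 0.24314761×0.25431849 = 0.061837
Scale to base peak (0.375026) = 100: 16.8 : 67.0 : 100.0 : 66.3 : 16.5

16.8 : 67.0 : 100.0 : 66.3 : 16.5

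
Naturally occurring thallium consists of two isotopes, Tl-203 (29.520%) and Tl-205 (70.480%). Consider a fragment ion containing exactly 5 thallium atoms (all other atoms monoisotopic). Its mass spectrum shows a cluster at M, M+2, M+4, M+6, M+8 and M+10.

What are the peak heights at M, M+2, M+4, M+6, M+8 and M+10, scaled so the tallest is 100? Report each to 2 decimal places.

0.62 : 7.35 : 35.09 : 83.77 : 100.00 : 47.75

The 5 Tl atoms are independent, so intensities follow the terms of (0.29520 + 0.70480)^5.
P(M) = 0.29520^5 = 0.002242
P(M+2) = 5 × 0.29520^4 × 0.70480^1 = 0.026761
P(M+4) = 10 × 0.29520^3 × 0.70480^2 = 0.127785
P(M+6) = 10 × 0.29520^2 × 0.70480^3 = 0.305092
P(M+8) = 5 × 0.29520^1 × 0.70480^4 = 0.364208
P(M+10) = 0.70480^5 = 0.173912
The M+8 peak is largest (0.364208); scaling to 100 gives 0.62 : 7.35 : 35.09 : 83.77 : 100.00 : 47.75.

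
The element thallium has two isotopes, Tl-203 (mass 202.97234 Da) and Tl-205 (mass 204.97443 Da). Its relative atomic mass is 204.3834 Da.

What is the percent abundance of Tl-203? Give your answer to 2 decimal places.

Let x be the fractional abundance of Tl-203; then Tl-205 has abundance 1 − x.
202.97234·x + 204.97443·(1 − x) = 204.3834
(202.97234 − 204.97443)·x = 204.3834 − 204.97443
x = -0.59103 / -2.00209 = 0.29521 → 29.52% Tl-203, 70.48% Tl-205.

29.52%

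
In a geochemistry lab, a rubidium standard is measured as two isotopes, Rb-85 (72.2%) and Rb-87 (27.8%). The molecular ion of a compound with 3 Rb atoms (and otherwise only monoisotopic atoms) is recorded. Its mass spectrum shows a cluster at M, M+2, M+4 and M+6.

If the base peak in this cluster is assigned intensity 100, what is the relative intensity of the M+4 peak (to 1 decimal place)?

Term probabilities: M 0.3764, M+2 0.4348, M+4 0.1674, M+6 0.0215. Base peak = M+2.
P(M+2) = C(3,1) × 0.722^2 × 0.278^1 = 3 × 0.521284 × 0.2780 = 0.434751 (base)
P(M+4) = C(3,2) × 0.722^1 × 0.278^2 = 3 × 0.7220 × 0.077284 = 0.167397
Relative intensity = 0.167397 / 0.434751 × 100 = 38.5

38.5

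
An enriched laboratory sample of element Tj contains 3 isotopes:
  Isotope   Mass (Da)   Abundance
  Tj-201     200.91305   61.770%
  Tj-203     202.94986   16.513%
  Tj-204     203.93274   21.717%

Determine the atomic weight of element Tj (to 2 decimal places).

The abundance-weighted mean is 0.61770 × 200.91305 + 0.16513 × 202.94986 + 0.21717 × 203.93274
= 124.103991 + 33.513110 + 44.288073 = 201.905174 Da

201.91 Da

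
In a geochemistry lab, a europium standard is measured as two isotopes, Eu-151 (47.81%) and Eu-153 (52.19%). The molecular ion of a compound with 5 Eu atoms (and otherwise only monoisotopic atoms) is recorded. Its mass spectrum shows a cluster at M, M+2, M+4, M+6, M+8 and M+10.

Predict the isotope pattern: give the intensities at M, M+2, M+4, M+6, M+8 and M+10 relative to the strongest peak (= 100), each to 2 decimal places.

7.69 : 41.96 : 91.61 : 100.00 : 54.58 : 11.92

Expanding (0.4781 + 0.5219)^5:
P(M) = 0.4781^5 = 0.024980
P(M+2) = 5 × 0.4781^4 × 0.5219^1 = 0.136343
P(M+4) = 10 × 0.4781^3 × 0.5219^2 = 0.297667
P(M+6) = 10 × 0.4781^2 × 0.5219^3 = 0.324937
P(M+8) = 5 × 0.4781^1 × 0.5219^4 = 0.177353
P(M+10) = 0.5219^5 = 0.038720
The M+6 peak is largest (0.324937); scaling to 100 gives 7.69 : 41.96 : 91.61 : 100.00 : 54.58 : 11.92.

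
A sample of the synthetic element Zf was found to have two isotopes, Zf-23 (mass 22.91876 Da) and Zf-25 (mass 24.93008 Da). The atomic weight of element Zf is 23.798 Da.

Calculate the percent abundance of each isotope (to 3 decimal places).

Zf-23: 56.285%, Zf-25: 43.715%

Writing the weighted mean with unknown fraction x of Zf-23:
22.91876·x + 24.93008·(1 − x) = 23.798
(22.91876 − 24.93008)·x = 23.798 − 24.93008
x = -1.13208 / -2.01132 = 0.56285 → 56.285% Zf-23, 43.715% Zf-25.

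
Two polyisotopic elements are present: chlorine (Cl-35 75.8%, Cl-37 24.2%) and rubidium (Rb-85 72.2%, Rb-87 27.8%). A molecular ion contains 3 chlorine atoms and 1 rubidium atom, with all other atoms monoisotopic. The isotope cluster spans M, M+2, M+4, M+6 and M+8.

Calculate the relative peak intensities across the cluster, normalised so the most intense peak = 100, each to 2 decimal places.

Chlorine pattern (n=3): 0.43551951 : 0.41713346 : 0.13317454 : 0.01417249
Rubidium pattern (n=1): 0.7220 : 0.2780
Convolve the two distributions (both contribute in 2-u steps):
  M: 0.43551951×0.7220 = 0.314445
  M+2: 0.43551951×0.2780 + 0.41713346×0.7220 = 0.422245
  M+4: 0.41713346×0.2780 + 0.13317454×0.7220 = 0.212115
  M+6: 0.13317454×0.2780 + 0.01417249×0.7220 = 0.047255
  M+8: 0.01417249×0.2780 = 0.003940
Scale to base peak (0.422245) = 100: 74.47 : 100.00 : 50.24 : 11.19 : 0.93

74.47 : 100.00 : 50.24 : 11.19 : 0.93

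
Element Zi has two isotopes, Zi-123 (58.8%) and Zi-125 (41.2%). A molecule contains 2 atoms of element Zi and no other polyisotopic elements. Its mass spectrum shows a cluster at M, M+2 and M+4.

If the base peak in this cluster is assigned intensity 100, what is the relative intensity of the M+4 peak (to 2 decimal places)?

(0.588 + 0.412)^2 gives M 0.3457, M+2 0.4845, M+4 0.1697; the largest is M+2.
P(M+2) = C(2,1) × 0.588^1 × 0.412^1 = 2 × 0.5880 × 0.4120 = 0.484512 (base)
P(M+4) = C(2,2) × 0.588^0 × 0.412^2 = 1 × 1.0000 × 0.169744 = 0.169744
Relative intensity = 0.169744 / 0.484512 × 100 = 35.03

35.03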